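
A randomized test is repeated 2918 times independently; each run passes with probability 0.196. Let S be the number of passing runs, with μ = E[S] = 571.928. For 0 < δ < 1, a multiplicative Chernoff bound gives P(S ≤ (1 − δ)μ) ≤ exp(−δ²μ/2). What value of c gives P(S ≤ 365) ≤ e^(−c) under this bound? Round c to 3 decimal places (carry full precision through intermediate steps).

37.434

Write 365 = (1 − δ)μ, so δ = 1 − 365/571.928 = 0.3618078…
Then the exponent is δ²μ/2 = (μ − 365)²/(2μ) = 37.434080.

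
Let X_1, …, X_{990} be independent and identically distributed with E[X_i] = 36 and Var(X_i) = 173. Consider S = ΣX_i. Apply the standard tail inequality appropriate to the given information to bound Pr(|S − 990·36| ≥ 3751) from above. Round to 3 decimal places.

With mean and variance of each term known, Chebyshev's inequality bounds the deviation of the sum (or sample mean).
Var(S) = n·Var(X_i) = 990·173 = 171270.
Chebyshev: Pr(|S − 990·36| ≥ 3751) ≤ Var(S)/3751² = 171270/14070001 = 0.0122.

0.012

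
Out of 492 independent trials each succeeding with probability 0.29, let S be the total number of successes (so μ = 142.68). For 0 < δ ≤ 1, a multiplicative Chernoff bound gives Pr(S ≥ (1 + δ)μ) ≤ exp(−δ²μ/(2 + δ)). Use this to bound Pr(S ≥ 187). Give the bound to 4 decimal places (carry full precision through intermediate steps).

0.0026

Write 187 = (1 + δ)μ, so δ = 187/142.68 − 1 = 0.3106252…
Then the exponent is δ²μ/(2 + δ) = (187 − μ)² / (μ·(2 + δ)) = 5.958088.
Bound = exp(−5.958088) = 0.00258.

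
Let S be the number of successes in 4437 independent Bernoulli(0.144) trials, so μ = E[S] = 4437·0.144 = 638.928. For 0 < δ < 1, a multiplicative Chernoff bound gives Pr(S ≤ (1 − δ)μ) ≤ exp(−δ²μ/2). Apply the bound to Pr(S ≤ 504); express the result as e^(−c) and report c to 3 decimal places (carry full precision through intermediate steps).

14.247

Write 504 = (1 − δ)μ, so δ = 1 − 504/638.928 = 0.2111787…
Then the exponent is δ²μ/2 = (μ − 504)²/(2μ) = 14.246961.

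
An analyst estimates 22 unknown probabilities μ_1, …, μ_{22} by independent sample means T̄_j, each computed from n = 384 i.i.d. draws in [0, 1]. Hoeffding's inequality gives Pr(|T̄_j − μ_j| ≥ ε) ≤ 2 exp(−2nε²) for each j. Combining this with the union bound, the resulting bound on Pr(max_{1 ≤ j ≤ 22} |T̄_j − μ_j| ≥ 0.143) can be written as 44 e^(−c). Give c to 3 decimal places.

Union bound over the 22 events: Pr(max_{1 ≤ j ≤ 22} |T̄_j − μ_j| ≥ 0.143) ≤ 22·2·exp(−2nε²) = 44 exp(−2·384·0.143²).
So c = 2·384·0.143² = 15.7048.

15.705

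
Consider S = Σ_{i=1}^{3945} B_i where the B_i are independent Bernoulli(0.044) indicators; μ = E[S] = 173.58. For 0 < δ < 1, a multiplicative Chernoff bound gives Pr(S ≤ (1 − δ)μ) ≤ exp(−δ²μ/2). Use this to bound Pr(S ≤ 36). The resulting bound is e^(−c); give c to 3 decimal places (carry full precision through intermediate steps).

54.523

Write 36 = (1 − δ)μ, so δ = 1 − 36/173.58 = 0.7926028…
Then the exponent is δ²μ/2 = (μ − 36)²/(2μ) = 54.523149.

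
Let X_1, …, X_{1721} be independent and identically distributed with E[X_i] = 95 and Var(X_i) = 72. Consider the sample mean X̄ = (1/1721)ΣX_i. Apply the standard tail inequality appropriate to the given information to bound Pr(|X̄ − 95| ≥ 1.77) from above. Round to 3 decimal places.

With mean and variance of each term known, Chebyshev's inequality bounds the deviation of the sum (or sample mean).
Var(X̄) = Var(X_i)/n = 72/1721 = 0.041836.
Chebyshev: Pr(|X̄ − 95| ≥ 1.77) ≤ Var(X̄)/(1.77)² = 72/(1721·1.77²) = 0.0134.

0.013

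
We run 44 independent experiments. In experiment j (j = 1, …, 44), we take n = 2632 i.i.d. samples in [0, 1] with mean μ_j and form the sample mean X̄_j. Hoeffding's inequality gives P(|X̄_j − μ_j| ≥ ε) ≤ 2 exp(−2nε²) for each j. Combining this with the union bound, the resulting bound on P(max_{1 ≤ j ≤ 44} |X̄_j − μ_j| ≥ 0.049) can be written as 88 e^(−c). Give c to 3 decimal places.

Union bound over the 44 events: P(max_{1 ≤ j ≤ 44} |X̄_j − μ_j| ≥ 0.049) ≤ 44·2·exp(−2nε²) = 88 exp(−2·2632·0.049²).
So c = 2·2632·0.049² = 12.6389.

12.639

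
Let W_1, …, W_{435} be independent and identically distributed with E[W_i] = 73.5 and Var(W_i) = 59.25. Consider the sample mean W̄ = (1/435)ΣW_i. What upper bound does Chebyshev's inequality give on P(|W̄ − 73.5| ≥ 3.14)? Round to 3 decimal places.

Var(W̄) = Var(W_i)/n = 59.25/435 = 0.13621.
Chebyshev: P(|W̄ − 73.5| ≥ 3.14) ≤ Var(W̄)/(3.14)² = 59.25/(435·3.14²) = 0.0138.

0.014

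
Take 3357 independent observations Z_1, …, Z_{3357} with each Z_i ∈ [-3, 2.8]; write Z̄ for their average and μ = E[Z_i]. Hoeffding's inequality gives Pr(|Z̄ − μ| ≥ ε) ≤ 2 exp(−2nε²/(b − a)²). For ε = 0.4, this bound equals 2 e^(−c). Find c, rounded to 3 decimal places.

31.933

c = 2nε²/(b − a)² = 2·3357·0.4² / 5.8² = 31.9334.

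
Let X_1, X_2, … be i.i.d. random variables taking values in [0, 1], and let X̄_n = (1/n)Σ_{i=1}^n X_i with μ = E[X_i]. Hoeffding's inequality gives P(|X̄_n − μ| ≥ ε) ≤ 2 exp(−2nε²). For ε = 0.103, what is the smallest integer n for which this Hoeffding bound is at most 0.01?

250

Require 2·exp(−2nε²) ≤ 0.01, i.e. 2nε² ≥ ln(2/0.01) = 5.298317.
So n ≥ 5.298317 / (2·0.103²) = 249.709.
The smallest integer n is 250.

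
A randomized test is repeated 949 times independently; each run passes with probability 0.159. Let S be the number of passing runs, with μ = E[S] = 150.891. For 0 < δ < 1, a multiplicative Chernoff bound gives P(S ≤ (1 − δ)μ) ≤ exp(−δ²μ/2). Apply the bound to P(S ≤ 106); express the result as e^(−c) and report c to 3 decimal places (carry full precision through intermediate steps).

Write 106 = (1 − δ)μ, so δ = 1 − 106/150.891 = 0.2975061…
Then the exponent is δ²μ/2 = (μ − 106)²/(2μ) = 6.677674.

6.678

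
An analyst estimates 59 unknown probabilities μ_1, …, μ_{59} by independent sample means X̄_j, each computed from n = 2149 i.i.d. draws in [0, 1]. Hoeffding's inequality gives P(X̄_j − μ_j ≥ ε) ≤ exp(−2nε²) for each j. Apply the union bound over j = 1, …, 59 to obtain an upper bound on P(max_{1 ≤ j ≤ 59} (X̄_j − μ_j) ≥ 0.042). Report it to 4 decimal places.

Per-experiment Hoeffding bound: exp(−2·2149·0.042²) = exp(−7.58167) = 0.00050971.
Union bound over 59 events: 59·0.00050971 = 0.03007.

0.0301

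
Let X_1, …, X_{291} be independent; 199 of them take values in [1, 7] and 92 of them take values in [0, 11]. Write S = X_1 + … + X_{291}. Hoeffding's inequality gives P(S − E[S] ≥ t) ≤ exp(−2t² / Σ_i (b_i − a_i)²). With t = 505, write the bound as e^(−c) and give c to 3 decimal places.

27.878

Σ(b_i − a_i)² = 199·6² + 92·11² = 18296.
c = 2t² / 18296 = 2·505² / 18296 = 27.8777.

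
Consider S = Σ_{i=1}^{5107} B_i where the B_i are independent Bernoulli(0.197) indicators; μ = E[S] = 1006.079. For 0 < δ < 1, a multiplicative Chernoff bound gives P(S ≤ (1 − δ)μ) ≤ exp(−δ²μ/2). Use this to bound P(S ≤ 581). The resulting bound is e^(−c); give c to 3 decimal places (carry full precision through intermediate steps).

Write 581 = (1 − δ)μ, so δ = 1 − 581/1006.079 = 0.4225106…
Then the exponent is δ²μ/2 = (μ − 581)²/(2μ) = 89.800183.

89.800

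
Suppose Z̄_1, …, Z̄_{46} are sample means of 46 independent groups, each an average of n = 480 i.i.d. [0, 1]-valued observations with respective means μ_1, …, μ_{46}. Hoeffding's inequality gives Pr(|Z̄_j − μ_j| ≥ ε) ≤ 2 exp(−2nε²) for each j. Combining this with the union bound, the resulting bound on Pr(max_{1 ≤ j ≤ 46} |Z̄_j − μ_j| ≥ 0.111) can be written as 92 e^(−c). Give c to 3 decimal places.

11.828

Union bound over the 46 events: Pr(max_{1 ≤ j ≤ 46} |Z̄_j − μ_j| ≥ 0.111) ≤ 46·2·exp(−2nε²) = 92 exp(−2·480·0.111²).
So c = 2·480·0.111² = 11.8282.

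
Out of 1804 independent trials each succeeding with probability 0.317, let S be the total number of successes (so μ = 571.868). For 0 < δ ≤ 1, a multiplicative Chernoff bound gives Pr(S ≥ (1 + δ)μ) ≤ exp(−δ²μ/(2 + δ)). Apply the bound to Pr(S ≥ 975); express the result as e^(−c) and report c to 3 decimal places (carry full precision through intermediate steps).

105.061

Write 975 = (1 + δ)μ, so δ = 975/571.868 − 1 = 0.7049389…
Then the exponent is δ²μ/(2 + δ) = (975 − μ)² / (μ·(2 + δ)) = 105.060942.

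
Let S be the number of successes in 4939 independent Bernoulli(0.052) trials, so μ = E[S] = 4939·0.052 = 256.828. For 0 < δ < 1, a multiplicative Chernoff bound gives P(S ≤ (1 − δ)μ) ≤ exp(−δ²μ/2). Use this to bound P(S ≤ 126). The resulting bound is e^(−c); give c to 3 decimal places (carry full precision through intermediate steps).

33.322

Write 126 = (1 − δ)μ, so δ = 1 − 126/256.828 = 0.5093993…
Then the exponent is δ²μ/2 = (μ − 126)²/(2μ) = 33.321845.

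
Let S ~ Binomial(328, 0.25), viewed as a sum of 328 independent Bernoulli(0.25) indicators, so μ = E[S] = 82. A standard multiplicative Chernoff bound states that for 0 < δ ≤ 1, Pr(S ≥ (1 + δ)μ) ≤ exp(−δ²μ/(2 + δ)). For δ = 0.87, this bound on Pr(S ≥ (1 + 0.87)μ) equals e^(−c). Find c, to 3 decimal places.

21.626

c = δ²μ/(2 + δ) = 0.87²·82/(2 + 0.87) = 21.6257.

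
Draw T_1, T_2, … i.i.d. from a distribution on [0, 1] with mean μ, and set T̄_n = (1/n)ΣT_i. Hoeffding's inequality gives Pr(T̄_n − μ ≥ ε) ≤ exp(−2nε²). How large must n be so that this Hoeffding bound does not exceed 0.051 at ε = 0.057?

Require exp(−2nε²) ≤ 0.051, i.e. 2nε² ≥ ln(1/0.051) = 2.975930.
So n ≥ 2.975930 / (2·0.057²) = 457.976.
The smallest integer n is 458.

458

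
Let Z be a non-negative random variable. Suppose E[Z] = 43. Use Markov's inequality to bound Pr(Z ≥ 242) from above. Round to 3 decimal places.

Markov's inequality: for a non-negative random variable, Pr(Z ≥ a) ≤ E[Z]/a.
Here E[Z] = 43 and a = 242, so the bound is 43/242 = 0.1777.

0.178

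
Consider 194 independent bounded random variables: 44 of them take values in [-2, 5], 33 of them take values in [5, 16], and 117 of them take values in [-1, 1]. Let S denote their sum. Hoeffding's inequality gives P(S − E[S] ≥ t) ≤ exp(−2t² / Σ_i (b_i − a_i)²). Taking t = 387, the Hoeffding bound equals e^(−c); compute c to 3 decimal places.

45.268

Σ(b_i − a_i)² = 44·7² + 33·11² + 117·2² = 6617.
c = 2t² / 6617 = 2·387² / 6617 = 45.2679.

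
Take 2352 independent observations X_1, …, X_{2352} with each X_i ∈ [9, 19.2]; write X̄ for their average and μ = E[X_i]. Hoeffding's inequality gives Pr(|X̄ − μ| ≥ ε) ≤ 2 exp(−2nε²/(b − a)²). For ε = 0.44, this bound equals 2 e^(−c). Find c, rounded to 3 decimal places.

c = 2nε²/(b − a)² = 2·2352·0.44² / 10.2² = 8.7533.

8.753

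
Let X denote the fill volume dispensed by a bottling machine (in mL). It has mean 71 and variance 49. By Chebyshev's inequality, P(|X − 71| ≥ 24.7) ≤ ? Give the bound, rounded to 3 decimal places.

Chebyshev: P(|X − μ| ≥ t) ≤ Var(X)/t².
Bound = 49 / 610.09 = 0.0803.

0.080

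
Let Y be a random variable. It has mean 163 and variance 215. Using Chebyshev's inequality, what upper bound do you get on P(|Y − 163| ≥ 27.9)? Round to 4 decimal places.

Chebyshev: P(|Y − μ| ≥ t) ≤ Var(Y)/t².
Bound = 215 / 778.41 = 0.2762.

0.2762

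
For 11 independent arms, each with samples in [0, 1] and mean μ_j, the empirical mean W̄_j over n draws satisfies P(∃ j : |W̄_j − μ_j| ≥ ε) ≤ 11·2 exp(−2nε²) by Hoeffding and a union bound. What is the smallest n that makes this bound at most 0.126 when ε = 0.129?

156

Need 2·11·exp(−2nε²) ≤ 0.126, i.e. exp(−2nε²) ≤ 0.126/22.
So 2nε² ≥ ln(22/0.126) = 5.162516.
Hence n ≥ 5.162516/(2·0.129²) = 155.114.
The smallest integer n is 156.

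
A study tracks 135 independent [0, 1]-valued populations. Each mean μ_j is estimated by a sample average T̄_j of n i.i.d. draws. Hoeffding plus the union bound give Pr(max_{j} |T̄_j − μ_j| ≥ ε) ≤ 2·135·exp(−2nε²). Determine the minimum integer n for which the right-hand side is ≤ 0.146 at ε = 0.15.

Need 2·135·exp(−2nε²) ≤ 0.146, i.e. exp(−2nε²) ≤ 0.146/270.
So 2nε² ≥ ln(270/0.146) = 7.522571.
Hence n ≥ 7.522571/(2·0.15²) = 167.168.
The smallest integer n is 168.

168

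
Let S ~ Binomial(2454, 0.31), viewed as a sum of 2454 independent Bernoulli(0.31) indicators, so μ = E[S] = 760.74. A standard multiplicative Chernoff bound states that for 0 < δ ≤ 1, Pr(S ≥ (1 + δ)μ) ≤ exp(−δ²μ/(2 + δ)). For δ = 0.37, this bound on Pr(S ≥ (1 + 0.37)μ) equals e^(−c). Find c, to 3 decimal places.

43.943

c = δ²μ/(2 + δ) = 0.37²·760.74/(2 + 0.37) = 43.9432.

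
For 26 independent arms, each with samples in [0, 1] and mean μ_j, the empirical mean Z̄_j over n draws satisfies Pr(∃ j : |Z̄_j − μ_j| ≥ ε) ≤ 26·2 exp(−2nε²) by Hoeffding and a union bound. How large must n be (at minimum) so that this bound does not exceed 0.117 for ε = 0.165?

112

Need 2·26·exp(−2nε²) ≤ 0.117, i.e. exp(−2nε²) ≤ 0.117/52.
So 2nε² ≥ ln(52/0.117) = 6.096825.
Hence n ≥ 6.096825/(2·0.165²) = 111.971.
The smallest integer n is 112.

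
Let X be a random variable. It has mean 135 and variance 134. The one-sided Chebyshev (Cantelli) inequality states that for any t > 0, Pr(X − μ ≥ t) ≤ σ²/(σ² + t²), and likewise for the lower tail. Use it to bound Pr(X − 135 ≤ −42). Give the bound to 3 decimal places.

Here σ² = 134 and t = 42, so σ² + t² = 1898.
Cantelli's bound: 134/1898 = 0.0706.

0.071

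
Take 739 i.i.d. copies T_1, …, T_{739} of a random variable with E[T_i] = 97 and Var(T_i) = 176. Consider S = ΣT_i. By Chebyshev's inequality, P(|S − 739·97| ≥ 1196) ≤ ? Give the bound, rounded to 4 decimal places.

0.0909

Var(S) = n·Var(T_i) = 739·176 = 130064.
Chebyshev: P(|S − 739·97| ≥ 1196) ≤ Var(S)/1196² = 130064/1430416 = 0.0909.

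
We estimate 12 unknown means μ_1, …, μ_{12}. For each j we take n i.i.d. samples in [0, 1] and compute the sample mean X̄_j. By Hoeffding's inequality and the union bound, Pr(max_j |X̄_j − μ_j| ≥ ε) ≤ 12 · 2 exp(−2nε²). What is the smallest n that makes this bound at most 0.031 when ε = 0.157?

Need 2·12·exp(−2nε²) ≤ 0.031, i.e. exp(−2nε²) ≤ 0.031/24.
So 2nε² ≥ ln(24/0.031) = 6.651822.
Hence n ≥ 6.651822/(2·0.157²) = 134.931.
The smallest integer n is 135.

135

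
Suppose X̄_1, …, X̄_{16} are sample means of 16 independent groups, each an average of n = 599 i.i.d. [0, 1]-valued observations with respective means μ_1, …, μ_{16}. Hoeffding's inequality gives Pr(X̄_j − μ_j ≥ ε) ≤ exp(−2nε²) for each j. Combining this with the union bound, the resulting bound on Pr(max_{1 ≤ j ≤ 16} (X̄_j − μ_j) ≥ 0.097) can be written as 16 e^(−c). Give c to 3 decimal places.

11.272

Union bound over the 16 events: Pr(max_{1 ≤ j ≤ 16} (X̄_j − μ_j) ≥ 0.097) ≤ 16·exp(−2nε²) = 16 exp(−2·599·0.097²).
So c = 2·599·0.097² = 11.2720.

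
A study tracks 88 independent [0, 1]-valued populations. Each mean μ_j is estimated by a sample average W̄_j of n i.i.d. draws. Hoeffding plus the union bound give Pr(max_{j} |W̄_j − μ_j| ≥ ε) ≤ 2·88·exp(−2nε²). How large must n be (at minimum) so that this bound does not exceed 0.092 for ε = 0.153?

162

Need 2·88·exp(−2nε²) ≤ 0.092, i.e. exp(−2nε²) ≤ 0.092/176.
So 2nε² ≥ ln(176/0.092) = 7.556451.
Hence n ≥ 7.556451/(2·0.153²) = 161.401.
The smallest integer n is 162.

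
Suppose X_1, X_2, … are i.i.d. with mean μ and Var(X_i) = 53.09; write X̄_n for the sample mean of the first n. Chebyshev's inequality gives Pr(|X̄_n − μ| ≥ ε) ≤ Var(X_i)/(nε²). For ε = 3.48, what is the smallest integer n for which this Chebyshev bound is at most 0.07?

63

Require 53.09/(n·3.48²) ≤ 0.07, i.e. n ≥ 53.09/(0.07·3.48²) = 62.626.
The smallest integer n is 63.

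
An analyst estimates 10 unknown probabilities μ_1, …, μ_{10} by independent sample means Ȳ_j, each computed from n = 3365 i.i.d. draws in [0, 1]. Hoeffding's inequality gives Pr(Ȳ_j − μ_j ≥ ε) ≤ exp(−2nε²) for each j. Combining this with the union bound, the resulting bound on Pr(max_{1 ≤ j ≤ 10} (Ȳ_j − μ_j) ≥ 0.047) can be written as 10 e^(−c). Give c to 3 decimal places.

Union bound over the 10 events: Pr(max_{1 ≤ j ≤ 10} (Ȳ_j − μ_j) ≥ 0.047) ≤ 10·exp(−2nε²) = 10 exp(−2·3365·0.047²).
So c = 2·3365·0.047² = 14.8666.

14.867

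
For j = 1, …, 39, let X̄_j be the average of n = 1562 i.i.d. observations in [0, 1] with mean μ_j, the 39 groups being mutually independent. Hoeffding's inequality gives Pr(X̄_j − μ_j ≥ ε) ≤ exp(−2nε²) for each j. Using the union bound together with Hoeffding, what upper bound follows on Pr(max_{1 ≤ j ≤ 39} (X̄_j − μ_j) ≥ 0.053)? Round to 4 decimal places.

0.0060

Per-experiment Hoeffding bound: exp(−2·1562·0.053²) = exp(−8.77532) = 0.0001545.
Union bound over 39 events: 39·0.0001545 = 0.00603.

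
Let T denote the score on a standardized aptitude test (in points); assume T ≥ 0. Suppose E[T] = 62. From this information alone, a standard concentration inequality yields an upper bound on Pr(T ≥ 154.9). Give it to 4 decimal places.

0.4003

Only the mean of a non-negative variable is known, so Markov's inequality is the applicable tail bound.
Markov's inequality: for a non-negative random variable, Pr(T ≥ a) ≤ E[T]/a.
Here E[T] = 62 and a = 154.9, so the bound is 62/154.9 = 0.4003.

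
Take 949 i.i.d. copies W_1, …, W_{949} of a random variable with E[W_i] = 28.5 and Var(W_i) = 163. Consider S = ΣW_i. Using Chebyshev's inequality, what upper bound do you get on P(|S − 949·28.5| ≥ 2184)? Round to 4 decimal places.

Var(S) = n·Var(W_i) = 949·163 = 154687.
Chebyshev: P(|S − 949·28.5| ≥ 2184) ≤ Var(S)/2184² = 154687/4769856 = 0.0324.

0.0324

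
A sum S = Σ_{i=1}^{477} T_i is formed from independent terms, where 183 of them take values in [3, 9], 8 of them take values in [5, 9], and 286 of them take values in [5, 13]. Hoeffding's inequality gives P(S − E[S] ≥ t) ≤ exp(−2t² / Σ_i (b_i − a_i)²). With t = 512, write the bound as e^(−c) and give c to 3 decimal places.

20.955

Σ(b_i − a_i)² = 183·6² + 8·4² + 286·8² = 25020.
c = 2t² / 25020 = 2·512² / 25020 = 20.9548.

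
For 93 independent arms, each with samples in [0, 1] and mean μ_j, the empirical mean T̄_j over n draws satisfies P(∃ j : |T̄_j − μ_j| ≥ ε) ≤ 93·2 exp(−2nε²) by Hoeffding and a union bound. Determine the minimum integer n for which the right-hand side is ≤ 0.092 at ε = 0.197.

Need 2·93·exp(−2nε²) ≤ 0.092, i.e. exp(−2nε²) ≤ 0.092/186.
So 2nε² ≥ ln(186/0.092) = 7.611713.
Hence n ≥ 7.611713/(2·0.197²) = 98.066.
The smallest integer n is 99.

99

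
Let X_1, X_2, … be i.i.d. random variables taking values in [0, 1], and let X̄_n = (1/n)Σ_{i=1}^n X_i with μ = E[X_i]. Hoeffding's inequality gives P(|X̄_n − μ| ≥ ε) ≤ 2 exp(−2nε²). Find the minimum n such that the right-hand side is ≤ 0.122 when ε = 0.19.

39

Require 2·exp(−2nε²) ≤ 0.122, i.e. 2nε² ≥ ln(2/0.122) = 2.796881.
So n ≥ 2.796881 / (2·0.19²) = 38.738.
The smallest integer n is 39.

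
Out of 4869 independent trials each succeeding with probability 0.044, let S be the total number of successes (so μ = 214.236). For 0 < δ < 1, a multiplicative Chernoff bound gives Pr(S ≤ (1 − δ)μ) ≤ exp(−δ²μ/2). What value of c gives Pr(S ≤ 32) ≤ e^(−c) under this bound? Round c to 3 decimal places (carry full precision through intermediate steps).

Write 32 = (1 − δ)μ, so δ = 1 − 32/214.236 = 0.850632…
Then the exponent is δ²μ/2 = (μ − 32)²/(2μ) = 77.507888.

77.508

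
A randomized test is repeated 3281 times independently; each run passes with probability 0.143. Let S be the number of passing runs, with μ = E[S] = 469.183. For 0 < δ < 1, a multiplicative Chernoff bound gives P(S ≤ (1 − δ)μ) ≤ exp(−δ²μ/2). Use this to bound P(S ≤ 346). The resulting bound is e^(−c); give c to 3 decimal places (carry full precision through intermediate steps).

Write 346 = (1 − δ)μ, so δ = 1 − 346/469.183 = 0.2625479…
Then the exponent is δ²μ/2 = (μ − 346)²/(2μ) = 16.170717.

16.171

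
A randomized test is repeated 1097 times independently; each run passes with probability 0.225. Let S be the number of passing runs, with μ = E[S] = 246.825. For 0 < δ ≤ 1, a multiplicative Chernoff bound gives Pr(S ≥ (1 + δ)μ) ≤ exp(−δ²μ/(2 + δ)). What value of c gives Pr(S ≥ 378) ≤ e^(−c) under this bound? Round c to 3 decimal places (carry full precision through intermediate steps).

27.539

Write 378 = (1 + δ)μ, so δ = 378/246.825 − 1 = 0.5314494…
Then the exponent is δ²μ/(2 + δ) = (378 − μ)² / (μ·(2 + δ)) = 27.538720.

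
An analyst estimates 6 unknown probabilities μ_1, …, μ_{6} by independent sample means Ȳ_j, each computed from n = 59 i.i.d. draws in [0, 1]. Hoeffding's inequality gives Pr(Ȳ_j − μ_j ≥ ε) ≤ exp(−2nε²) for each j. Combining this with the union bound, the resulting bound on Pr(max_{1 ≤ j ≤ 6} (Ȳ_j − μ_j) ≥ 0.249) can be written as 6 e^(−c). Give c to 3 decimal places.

Union bound over the 6 events: Pr(max_{1 ≤ j ≤ 6} (Ȳ_j − μ_j) ≥ 0.249) ≤ 6·exp(−2nε²) = 6 exp(−2·59·0.249²).
So c = 2·59·0.249² = 7.3161.

7.316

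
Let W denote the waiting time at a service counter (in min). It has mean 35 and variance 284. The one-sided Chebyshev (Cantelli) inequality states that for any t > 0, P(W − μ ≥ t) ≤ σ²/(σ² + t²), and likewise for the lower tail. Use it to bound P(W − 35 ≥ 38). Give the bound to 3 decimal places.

Here σ² = 284 and t = 38, so σ² + t² = 1728.
Cantelli's bound: 284/1728 = 0.1644.

0.164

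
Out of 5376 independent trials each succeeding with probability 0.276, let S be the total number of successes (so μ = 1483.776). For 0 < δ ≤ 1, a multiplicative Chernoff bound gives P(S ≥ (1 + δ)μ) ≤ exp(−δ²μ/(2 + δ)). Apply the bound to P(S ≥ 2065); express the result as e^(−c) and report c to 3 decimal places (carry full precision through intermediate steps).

95.194

Write 2065 = (1 + δ)μ, so δ = 2065/1483.776 − 1 = 0.3917195…
Then the exponent is δ²μ/(2 + δ) = (2065 − μ)² / (μ·(2 + δ)) = 95.193762.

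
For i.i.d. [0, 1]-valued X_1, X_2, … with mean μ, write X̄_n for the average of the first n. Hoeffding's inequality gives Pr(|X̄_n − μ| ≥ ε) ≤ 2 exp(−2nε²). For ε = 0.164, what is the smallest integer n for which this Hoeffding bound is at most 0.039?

74

Require 2·exp(−2nε²) ≤ 0.039, i.e. 2nε² ≥ ln(2/0.039) = 3.937341.
So n ≥ 3.937341 / (2·0.164²) = 73.196.
The smallest integer n is 74.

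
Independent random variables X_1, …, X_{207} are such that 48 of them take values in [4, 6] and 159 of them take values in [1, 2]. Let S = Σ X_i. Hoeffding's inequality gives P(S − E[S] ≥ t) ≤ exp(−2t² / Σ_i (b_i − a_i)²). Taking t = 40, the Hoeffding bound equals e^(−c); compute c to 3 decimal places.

Σ(b_i − a_i)² = 48·2² + 159·1² = 351.
c = 2t² / 351 = 2·40² / 351 = 9.1168.

9.117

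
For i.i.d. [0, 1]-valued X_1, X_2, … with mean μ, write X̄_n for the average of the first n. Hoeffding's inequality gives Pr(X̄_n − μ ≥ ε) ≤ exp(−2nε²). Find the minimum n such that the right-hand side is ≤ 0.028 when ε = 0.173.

60

Require exp(−2nε²) ≤ 0.028, i.e. 2nε² ≥ ln(1/0.028) = 3.575551.
So n ≥ 3.575551 / (2·0.173²) = 59.734.
The smallest integer n is 60.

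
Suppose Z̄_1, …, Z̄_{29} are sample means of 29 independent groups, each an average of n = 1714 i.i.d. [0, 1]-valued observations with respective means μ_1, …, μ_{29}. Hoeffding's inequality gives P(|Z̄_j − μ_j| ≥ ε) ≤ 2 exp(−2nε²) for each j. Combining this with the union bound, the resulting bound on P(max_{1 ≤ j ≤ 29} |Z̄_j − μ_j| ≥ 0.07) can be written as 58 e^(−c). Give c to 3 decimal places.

Union bound over the 29 events: P(max_{1 ≤ j ≤ 29} |Z̄_j − μ_j| ≥ 0.07) ≤ 29·2·exp(−2nε²) = 58 exp(−2·1714·0.07²).
So c = 2·1714·0.07² = 16.7972.

16.797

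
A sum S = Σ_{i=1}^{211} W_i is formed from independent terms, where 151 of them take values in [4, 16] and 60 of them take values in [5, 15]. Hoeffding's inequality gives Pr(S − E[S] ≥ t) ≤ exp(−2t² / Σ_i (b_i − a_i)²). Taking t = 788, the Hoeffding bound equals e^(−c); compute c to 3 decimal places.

44.762

Σ(b_i − a_i)² = 151·12² + 60·10² = 27744.
c = 2t² / 27744 = 2·788² / 27744 = 44.7624.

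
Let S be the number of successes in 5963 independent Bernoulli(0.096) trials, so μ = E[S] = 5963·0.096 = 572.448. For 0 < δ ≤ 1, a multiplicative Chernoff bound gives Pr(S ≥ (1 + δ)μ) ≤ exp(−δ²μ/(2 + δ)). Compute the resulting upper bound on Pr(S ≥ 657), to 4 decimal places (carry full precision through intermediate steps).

0.0030

Write 657 = (1 + δ)μ, so δ = 657/572.448 − 1 = 0.1477025…
Then the exponent is δ²μ/(2 + δ) = (657 − μ)² / (μ·(2 + δ)) = 5.814838.
Bound = exp(−5.814838) = 0.00298.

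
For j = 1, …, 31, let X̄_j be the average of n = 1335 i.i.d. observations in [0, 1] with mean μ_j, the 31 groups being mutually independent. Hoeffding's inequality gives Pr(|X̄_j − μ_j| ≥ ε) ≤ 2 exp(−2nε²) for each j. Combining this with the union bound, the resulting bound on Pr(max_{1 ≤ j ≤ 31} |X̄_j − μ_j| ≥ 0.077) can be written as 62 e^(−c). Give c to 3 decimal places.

Union bound over the 31 events: Pr(max_{1 ≤ j ≤ 31} |X̄_j − μ_j| ≥ 0.077) ≤ 31·2·exp(−2nε²) = 62 exp(−2·1335·0.077²).
So c = 2·1335·0.077² = 15.8304.

15.830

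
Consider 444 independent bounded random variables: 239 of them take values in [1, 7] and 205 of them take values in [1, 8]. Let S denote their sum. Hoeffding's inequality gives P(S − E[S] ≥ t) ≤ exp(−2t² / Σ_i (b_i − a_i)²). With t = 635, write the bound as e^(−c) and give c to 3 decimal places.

43.244

Σ(b_i − a_i)² = 239·6² + 205·7² = 18649.
c = 2t² / 18649 = 2·635² / 18649 = 43.2436.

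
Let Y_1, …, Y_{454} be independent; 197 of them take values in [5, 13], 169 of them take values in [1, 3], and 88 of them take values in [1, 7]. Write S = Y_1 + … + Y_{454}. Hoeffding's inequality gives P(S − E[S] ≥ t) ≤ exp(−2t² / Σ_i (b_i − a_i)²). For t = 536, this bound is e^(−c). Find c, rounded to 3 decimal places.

34.925

Σ(b_i − a_i)² = 197·8² + 169·2² + 88·6² = 16452.
c = 2t² / 16452 = 2·536² / 16452 = 34.9254.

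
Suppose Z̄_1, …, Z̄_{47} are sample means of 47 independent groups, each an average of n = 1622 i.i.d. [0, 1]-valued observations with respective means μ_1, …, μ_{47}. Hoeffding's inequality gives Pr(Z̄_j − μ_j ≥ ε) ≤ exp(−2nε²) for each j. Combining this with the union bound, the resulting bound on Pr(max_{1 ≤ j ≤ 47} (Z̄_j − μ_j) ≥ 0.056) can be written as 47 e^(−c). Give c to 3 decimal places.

Union bound over the 47 events: Pr(max_{1 ≤ j ≤ 47} (Z̄_j − μ_j) ≥ 0.056) ≤ 47·exp(−2nε²) = 47 exp(−2·1622·0.056²).
So c = 2·1622·0.056² = 10.1732.

10.173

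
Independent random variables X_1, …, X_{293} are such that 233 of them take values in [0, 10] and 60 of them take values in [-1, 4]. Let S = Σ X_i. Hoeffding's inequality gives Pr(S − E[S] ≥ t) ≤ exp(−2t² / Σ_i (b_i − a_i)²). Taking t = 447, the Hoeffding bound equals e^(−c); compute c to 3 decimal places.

16.114

Σ(b_i − a_i)² = 233·10² + 60·5² = 24800.
c = 2t² / 24800 = 2·447² / 24800 = 16.1136.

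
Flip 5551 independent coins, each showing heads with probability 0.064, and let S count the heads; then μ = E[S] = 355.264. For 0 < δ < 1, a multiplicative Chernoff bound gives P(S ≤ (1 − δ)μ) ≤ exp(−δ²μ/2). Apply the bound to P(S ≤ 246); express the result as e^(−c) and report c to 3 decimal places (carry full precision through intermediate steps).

16.802

Write 246 = (1 − δ)μ, so δ = 1 − 246/355.264 = 0.3075572…
Then the exponent is δ²μ/2 = (μ − 246)²/(2μ) = 16.802465.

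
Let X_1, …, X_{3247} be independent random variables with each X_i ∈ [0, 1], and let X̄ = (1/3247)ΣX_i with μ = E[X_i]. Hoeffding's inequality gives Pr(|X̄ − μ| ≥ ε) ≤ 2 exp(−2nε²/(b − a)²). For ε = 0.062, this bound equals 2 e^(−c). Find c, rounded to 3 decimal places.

24.963

c = 2nε²/(b − a)² = 2·3247·0.062² / 1² = 24.9629.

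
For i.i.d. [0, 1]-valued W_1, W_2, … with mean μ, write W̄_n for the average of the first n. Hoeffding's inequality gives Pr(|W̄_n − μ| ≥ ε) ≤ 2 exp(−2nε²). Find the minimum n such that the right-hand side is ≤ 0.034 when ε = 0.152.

89

Require 2·exp(−2nε²) ≤ 0.034, i.e. 2nε² ≥ ln(2/0.034) = 4.074542.
So n ≥ 4.074542 / (2·0.152²) = 88.178.
The smallest integer n is 89.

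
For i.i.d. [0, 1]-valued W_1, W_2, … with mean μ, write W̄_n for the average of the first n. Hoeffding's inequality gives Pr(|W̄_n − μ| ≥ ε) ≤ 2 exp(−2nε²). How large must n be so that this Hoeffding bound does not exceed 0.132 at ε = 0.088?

176

Require 2·exp(−2nε²) ≤ 0.132, i.e. 2nε² ≥ ln(2/0.132) = 2.718101.
So n ≥ 2.718101 / (2·0.088²) = 175.497.
The smallest integer n is 176.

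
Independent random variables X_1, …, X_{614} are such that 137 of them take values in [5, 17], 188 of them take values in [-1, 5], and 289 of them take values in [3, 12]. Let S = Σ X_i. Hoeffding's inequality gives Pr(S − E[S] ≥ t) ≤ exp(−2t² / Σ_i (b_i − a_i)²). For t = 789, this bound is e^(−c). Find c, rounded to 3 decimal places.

Σ(b_i − a_i)² = 137·12² + 188·6² + 289·9² = 49905.
c = 2t² / 49905 = 2·789² / 49905 = 24.9482.

24.948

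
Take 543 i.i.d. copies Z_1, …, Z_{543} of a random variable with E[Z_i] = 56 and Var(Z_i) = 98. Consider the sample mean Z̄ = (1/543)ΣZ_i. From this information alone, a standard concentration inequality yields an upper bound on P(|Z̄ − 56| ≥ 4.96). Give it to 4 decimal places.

0.0073

With mean and variance of each term known, Chebyshev's inequality bounds the deviation of the sum (or sample mean).
Var(Z̄) = Var(Z_i)/n = 98/543 = 0.18048.
Chebyshev: P(|Z̄ − 56| ≥ 4.96) ≤ Var(Z̄)/(4.96)² = 98/(543·4.96²) = 0.0073.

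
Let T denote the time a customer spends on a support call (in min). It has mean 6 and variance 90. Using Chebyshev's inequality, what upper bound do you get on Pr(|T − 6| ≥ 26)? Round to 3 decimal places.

0.133

Chebyshev: Pr(|T − μ| ≥ t) ≤ Var(T)/t².
Bound = 90 / 676 = 0.1331.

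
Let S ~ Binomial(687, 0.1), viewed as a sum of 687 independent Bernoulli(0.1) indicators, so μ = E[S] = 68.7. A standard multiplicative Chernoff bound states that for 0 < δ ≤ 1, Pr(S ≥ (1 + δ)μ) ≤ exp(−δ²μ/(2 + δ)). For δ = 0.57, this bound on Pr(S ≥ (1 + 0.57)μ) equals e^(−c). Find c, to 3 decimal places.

c = δ²μ/(2 + δ) = 0.57²·68.7/(2 + 0.57) = 8.6851.

8.685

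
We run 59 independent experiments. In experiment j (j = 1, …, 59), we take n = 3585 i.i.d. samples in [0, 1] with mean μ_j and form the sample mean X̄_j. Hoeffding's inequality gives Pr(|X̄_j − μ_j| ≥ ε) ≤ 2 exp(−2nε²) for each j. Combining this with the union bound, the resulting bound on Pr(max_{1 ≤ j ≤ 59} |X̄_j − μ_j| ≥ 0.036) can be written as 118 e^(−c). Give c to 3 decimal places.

9.292

Union bound over the 59 events: Pr(max_{1 ≤ j ≤ 59} |X̄_j − μ_j| ≥ 0.036) ≤ 59·2·exp(−2nε²) = 118 exp(−2·3585·0.036²).
So c = 2·3585·0.036² = 9.2923.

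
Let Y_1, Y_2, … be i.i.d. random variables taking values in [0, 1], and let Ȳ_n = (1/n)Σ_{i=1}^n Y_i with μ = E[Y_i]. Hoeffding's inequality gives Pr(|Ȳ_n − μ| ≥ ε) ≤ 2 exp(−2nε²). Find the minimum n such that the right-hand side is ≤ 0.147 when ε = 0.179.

Require 2·exp(−2nε²) ≤ 0.147, i.e. 2nε² ≥ ln(2/0.147) = 2.610470.
So n ≥ 2.610470 / (2·0.179²) = 40.736.
The smallest integer n is 41.

41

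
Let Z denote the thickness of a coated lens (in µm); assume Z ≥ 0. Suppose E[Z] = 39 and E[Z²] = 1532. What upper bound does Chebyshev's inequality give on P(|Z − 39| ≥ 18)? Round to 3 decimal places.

Var(Z) = E[Z²] − (E[Z])² = 1532 − 1521 = 11.
Chebyshev's inequality: P(|Z − μ| ≥ t) ≤ Var(Z)/t² = 11/324 = 0.0340.

0.034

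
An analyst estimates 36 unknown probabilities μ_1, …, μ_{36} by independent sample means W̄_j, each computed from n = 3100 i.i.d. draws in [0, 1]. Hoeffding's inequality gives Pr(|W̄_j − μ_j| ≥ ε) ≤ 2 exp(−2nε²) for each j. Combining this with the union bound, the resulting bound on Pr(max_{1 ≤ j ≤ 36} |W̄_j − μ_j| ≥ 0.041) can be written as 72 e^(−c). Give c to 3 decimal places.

10.422

Union bound over the 36 events: Pr(max_{1 ≤ j ≤ 36} |W̄_j − μ_j| ≥ 0.041) ≤ 36·2·exp(−2nε²) = 72 exp(−2·3100·0.041²).
So c = 2·3100·0.041² = 10.4222.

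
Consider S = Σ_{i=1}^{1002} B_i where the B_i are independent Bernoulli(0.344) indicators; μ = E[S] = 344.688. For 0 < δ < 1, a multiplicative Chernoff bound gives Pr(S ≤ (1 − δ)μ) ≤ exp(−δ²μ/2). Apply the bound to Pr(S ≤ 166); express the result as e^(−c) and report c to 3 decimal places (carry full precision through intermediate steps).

Write 166 = (1 − δ)μ, so δ = 1 − 166/344.688 = 0.5184051…
Then the exponent is δ²μ/2 = (μ − 166)²/(2μ) = 46.316381.

46.316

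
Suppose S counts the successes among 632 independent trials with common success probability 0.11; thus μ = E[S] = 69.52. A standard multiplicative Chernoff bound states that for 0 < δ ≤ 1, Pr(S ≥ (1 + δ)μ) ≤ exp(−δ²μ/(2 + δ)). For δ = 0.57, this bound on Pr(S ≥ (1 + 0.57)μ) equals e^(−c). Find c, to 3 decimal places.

c = δ²μ/(2 + δ) = 0.57²·69.52/(2 + 0.57) = 8.7887.

8.789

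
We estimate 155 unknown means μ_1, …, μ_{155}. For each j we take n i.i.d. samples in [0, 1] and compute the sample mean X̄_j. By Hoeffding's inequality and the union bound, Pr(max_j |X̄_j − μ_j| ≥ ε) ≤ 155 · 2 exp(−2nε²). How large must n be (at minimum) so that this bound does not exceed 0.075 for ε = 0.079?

668

Need 2·155·exp(−2nε²) ≤ 0.075, i.e. exp(−2nε²) ≤ 0.075/310.
So 2nε² ≥ ln(310/0.075) = 8.326839.
Hence n ≥ 8.326839/(2·0.079²) = 667.108.
The smallest integer n is 668.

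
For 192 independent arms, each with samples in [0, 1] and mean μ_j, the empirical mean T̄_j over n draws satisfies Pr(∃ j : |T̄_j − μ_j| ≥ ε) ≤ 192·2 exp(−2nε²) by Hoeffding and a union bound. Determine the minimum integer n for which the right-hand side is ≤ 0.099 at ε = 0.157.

168

Need 2·192·exp(−2nε²) ≤ 0.099, i.e. exp(−2nε²) ≤ 0.099/384.
So 2nε² ≥ ln(384/0.099) = 8.263278.
Hence n ≥ 8.263278/(2·0.157²) = 167.619.
The smallest integer n is 168.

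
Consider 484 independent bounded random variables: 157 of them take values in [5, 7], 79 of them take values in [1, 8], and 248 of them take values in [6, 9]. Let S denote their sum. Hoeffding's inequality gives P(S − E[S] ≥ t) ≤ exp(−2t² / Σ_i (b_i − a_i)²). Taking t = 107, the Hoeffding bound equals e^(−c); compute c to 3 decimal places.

3.402

Σ(b_i − a_i)² = 157·2² + 79·7² + 248·3² = 6731.
c = 2t² / 6731 = 2·107² / 6731 = 3.4019.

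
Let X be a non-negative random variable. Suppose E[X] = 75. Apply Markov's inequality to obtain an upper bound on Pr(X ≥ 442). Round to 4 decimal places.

0.1697

Markov's inequality: for a non-negative random variable, Pr(X ≥ a) ≤ E[X]/a.
Here E[X] = 75 and a = 442, so the bound is 75/442 = 0.1697.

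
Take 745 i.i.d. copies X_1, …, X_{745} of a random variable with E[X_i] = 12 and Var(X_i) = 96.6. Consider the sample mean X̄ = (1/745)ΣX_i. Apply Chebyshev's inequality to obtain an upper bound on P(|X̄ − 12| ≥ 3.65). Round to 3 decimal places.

Var(X̄) = Var(X_i)/n = 96.6/745 = 0.12966.
Chebyshev: P(|X̄ − 12| ≥ 3.65) ≤ Var(X̄)/(3.65)² = 96.6/(745·3.65²) = 0.0097.

0.010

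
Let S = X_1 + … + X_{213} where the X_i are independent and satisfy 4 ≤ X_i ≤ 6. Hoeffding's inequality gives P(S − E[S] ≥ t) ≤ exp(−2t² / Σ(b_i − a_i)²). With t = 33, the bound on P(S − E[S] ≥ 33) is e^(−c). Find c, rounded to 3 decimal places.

2.556

Σ(b_i − a_i)² = 213·(2)² = 852.
c = 2t²/852 = 2·33²/852 = 2.5563.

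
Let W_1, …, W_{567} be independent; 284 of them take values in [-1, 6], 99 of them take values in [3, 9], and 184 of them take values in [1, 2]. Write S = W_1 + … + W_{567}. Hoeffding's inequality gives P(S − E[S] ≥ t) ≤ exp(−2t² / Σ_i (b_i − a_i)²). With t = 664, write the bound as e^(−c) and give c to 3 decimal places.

49.920

Σ(b_i − a_i)² = 284·7² + 99·6² + 184·1² = 17664.
c = 2t² / 17664 = 2·664² / 17664 = 49.9203.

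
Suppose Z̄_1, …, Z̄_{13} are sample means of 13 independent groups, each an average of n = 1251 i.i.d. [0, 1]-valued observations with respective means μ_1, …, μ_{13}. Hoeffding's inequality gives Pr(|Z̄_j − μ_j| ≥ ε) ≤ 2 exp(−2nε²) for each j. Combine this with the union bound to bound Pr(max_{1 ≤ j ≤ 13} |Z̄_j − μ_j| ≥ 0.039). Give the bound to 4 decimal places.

0.5784

Per-experiment Hoeffding bound: 2·exp(−2·1251·0.039²) = 2·exp(−3.80554) = 0.044494.
Union bound over 13 events: 13·0.044494 = 0.57843.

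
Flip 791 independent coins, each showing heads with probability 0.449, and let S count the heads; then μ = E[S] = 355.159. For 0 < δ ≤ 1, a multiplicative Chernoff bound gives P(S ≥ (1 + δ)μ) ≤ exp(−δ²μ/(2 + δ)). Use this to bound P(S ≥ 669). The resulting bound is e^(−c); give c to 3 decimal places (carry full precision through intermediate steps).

Write 669 = (1 + δ)μ, so δ = 669/355.159 − 1 = 0.8836634…
Then the exponent is δ²μ/(2 + δ) = (669 − μ)² / (μ·(2 + δ)) = 96.172736.

96.173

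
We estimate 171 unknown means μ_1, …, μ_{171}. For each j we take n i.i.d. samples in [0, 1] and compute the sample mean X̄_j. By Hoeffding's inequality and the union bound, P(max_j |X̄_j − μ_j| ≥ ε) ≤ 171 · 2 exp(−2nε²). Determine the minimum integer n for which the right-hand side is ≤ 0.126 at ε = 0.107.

Need 2·171·exp(−2nε²) ≤ 0.126, i.e. exp(−2nε²) ≤ 0.126/342.
So 2nε² ≥ ln(342/0.126) = 7.906284.
Hence n ≥ 7.906284/(2·0.107²) = 345.283.
The smallest integer n is 346.

346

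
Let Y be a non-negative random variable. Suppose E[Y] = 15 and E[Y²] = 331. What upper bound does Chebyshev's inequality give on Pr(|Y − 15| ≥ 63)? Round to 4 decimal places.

Var(Y) = E[Y²] − (E[Y])² = 331 − 225 = 106.
Chebyshev's inequality: Pr(|Y − μ| ≥ t) ≤ Var(Y)/t² = 106/3969 = 0.0267.

0.0267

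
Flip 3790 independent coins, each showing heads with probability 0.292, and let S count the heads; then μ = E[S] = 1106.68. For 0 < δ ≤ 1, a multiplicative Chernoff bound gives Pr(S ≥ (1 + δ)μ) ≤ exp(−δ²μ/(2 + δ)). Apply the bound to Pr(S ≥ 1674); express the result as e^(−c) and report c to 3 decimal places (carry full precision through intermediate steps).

115.746

Write 1674 = (1 + δ)μ, so δ = 1674/1106.68 − 1 = 0.5126324…
Then the exponent is δ²μ/(2 + δ) = (1674 − μ)² / (μ·(2 + δ)) = 115.745782.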